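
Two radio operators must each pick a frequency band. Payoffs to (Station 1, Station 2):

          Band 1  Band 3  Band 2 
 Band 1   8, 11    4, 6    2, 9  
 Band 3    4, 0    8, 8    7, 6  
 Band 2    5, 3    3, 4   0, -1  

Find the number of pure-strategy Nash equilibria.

Both Band 1: Station 1 gets 8 (best alternative 5); Station 2 gets 11 (best alternative 9). Neither deviates — NE.
Both Band 3: Station 1 gets 8 (best alternative 4); Station 2 gets 8 (best alternative 6). Neither deviates — NE.
Both Band 2 is not a NE: Station 1 would switch to Band 3 (7 > 0).
No other cell survives both best-response checks, so there are 2 pure NE.

2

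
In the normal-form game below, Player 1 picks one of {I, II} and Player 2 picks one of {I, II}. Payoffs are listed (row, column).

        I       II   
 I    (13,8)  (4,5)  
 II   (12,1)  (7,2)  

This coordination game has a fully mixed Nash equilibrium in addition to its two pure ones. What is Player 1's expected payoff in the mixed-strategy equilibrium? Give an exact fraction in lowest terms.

43/4

Player 2 mixes with probability q on I, chosen so Player 1 is indifferent: 13q + 4(1−q) = 12q + 7(1−q) gives q = 3/4.
Player 1's expected payoff (from either row, since indifferent) is 13·3/4 + 4·1/4 = 43/4.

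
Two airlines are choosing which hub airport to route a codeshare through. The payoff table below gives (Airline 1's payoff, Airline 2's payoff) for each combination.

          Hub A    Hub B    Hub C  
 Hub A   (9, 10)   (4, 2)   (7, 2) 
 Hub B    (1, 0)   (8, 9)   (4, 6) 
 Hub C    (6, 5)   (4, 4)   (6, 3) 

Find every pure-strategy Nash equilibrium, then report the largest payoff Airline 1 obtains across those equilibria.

Both Hub A is a pure NE (Airline 1: 9 ≥ 6; Airline 2: 10 ≥ 2). Airline 1 gets 9.
Both Hub B is a pure NE (Airline 1: 8 ≥ 4; Airline 2: 9 ≥ 6). Airline 1 gets 8.
Every other cell has a profitable deviation for at least one player. Highest of {9, 8} is 9.

9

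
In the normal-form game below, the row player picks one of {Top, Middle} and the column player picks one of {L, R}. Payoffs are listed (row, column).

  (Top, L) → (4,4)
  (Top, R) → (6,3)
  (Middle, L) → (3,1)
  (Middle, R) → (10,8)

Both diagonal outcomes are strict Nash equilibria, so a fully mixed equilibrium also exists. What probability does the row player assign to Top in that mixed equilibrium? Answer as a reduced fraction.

The row player's mix p on Top must make the column player indifferent between L and R.
The column player's payoff from L: 4p + 1(1−p). From R: 3p + 8(1−p).
Set equal: 1p = 7(1−p) → p = 7/8.

7/8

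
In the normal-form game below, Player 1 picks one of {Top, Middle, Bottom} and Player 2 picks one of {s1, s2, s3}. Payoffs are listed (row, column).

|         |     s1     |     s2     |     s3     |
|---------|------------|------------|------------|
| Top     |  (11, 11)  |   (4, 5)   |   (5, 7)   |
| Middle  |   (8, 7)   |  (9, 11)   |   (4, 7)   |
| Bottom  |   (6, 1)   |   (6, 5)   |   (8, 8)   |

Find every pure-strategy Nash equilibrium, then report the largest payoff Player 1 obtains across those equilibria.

(Top, s1) is a pure NE (Player 1: 11 ≥ 8; Player 2: 11 ≥ 7). Player 1 gets 11.
(Middle, s2) is a pure NE (Player 1: 9 ≥ 6; Player 2: 11 ≥ 7). Player 1 gets 9.
(Bottom, s3) is a pure NE (Player 1: 8 ≥ 5; Player 2: 8 ≥ 5). Player 1 gets 8.
Every other cell has a profitable deviation for at least one player. Highest of {11, 9, 8} is 11.

11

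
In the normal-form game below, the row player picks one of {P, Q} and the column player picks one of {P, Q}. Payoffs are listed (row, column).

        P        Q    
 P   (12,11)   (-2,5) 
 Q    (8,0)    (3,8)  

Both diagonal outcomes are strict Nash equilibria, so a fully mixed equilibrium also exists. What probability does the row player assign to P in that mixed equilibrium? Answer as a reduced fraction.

4/7

The row player's mix p on P must make the column player indifferent between P and Q.
The column player's payoff from P: 11p + 0(1−p). From Q: 5p + 8(1−p).
Set equal: 6p = 8(1−p) → p = 8/14 = 4/7.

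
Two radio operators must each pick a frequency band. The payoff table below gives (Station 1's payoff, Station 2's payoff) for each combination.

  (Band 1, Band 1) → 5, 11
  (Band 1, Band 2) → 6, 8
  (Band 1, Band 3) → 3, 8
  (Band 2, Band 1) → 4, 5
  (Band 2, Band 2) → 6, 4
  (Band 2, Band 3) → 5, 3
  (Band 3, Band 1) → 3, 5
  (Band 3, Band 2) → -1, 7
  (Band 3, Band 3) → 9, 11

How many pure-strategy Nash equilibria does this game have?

Both Band 1: Station 1 gets 5 (best alternative 4); Station 2 gets 11 (best alternative 8). Neither deviates — NE.
Both Band 3: Station 1 gets 9 (best alternative 5); Station 2 gets 11 (best alternative 7). Neither deviates — NE.
Both Band 2 is not a NE: Station 2 would switch to Band 1 (5 > 4).
No other cell survives both best-response checks, so there are 2 pure NE.

2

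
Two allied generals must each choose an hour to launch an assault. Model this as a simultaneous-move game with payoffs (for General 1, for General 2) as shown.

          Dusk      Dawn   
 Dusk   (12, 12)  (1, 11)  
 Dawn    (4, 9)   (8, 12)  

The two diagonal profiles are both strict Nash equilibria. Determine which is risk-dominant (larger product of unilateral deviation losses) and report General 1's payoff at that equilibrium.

At both Dusk: General 1 loses 12 − 4 = 8 by deviating; General 2 loses 12 − 11 = 1. Product = 8·1 = 8.
At both Dawn: General 1 loses 8 − 1 = 7 by deviating; General 2 loses 12 − 9 = 3. Product = 7·3 = 21.
21 > 8, so both Dawn is risk-dominant. General 1's payoff there is 8.

8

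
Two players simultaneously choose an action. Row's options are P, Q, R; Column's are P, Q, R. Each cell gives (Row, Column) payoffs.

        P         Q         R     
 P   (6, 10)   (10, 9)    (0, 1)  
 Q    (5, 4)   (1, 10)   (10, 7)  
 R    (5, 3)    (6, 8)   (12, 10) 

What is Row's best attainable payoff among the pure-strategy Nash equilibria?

12

Both P is a pure NE (Row: 6 ≥ 5; Column: 10 ≥ 9). Row gets 6.
Both R is a pure NE (Row: 12 ≥ 10; Column: 10 ≥ 8). Row gets 12.
Every other cell has a profitable deviation for at least one player. Highest of {6, 12} is 12.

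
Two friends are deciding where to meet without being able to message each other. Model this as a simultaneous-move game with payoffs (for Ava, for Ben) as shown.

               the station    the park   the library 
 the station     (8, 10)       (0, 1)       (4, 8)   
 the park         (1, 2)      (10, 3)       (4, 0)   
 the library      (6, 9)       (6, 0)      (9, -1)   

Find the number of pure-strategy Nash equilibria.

Both the station: Ava gets 8 (best alternative 6); Ben gets 10 (best alternative 8). Neither deviates — NE.
Both the park: Ava gets 10 (best alternative 6); Ben gets 3 (best alternative 2). Neither deviates — NE.
Both the library is not a NE: Ben would switch to the station (9 > -1).
No other cell survives both best-response checks, so there are 2 pure NE.

2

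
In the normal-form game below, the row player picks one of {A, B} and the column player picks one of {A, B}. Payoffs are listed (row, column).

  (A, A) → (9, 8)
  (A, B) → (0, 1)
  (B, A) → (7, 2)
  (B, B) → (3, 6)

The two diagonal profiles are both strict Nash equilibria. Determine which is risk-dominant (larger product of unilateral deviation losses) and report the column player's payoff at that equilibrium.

At both A: the row player loses 9 − 7 = 2 by deviating; the column player loses 8 − 1 = 7. Product = 2·7 = 14.
At both B: the row player loses 3 − 0 = 3 by deviating; the column player loses 6 − 2 = 4. Product = 3·4 = 12.
14 > 12, so both A is risk-dominant. The column player's payoff there is 8.

8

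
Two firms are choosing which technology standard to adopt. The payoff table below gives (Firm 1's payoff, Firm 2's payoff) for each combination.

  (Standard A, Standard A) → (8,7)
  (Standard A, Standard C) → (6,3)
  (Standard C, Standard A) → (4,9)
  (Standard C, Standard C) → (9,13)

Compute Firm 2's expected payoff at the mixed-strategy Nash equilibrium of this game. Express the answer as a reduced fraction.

Firm 1 mixes with probability p on Standard A, chosen so Firm 2 is indifferent: 7p + 9(1−p) = 3p + 13(1−p) gives p = 1/2.
Firm 2's expected payoff is 7·1/2 + 9·1/2 = 8.

8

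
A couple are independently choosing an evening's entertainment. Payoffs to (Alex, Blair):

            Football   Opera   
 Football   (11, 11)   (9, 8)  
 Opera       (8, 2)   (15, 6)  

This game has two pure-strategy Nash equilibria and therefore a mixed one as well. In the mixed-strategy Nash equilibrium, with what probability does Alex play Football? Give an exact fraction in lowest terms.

Alex's mix p on Football must make Blair indifferent between Football and Opera.
Blair's payoff from Football: 11p + 2(1−p). From Opera: 8p + 6(1−p).
Set equal: 3p = 4(1−p) → p = 4/7.

4/7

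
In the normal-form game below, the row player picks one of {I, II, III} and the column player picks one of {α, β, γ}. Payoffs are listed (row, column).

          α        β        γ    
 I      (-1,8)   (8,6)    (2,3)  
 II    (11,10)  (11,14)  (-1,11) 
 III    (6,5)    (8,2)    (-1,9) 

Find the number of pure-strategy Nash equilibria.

1

(II, β): the row player gets 11 (best alternative 8); the column player gets 14 (best alternative 11). Neither deviates — NE.
(III, γ) is not a NE: the row player would switch to I (2 > -1).
No other cell survives both best-response checks, so there is 1 pure NE.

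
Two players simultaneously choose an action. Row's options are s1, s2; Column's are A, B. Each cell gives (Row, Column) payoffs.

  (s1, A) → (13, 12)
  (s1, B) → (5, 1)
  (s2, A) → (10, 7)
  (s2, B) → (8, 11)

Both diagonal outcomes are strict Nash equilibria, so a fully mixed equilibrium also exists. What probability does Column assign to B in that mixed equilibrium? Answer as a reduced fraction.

1/2

Column's mix q on A must make Row indifferent between s1 and s2.
Row's payoff from s1: 13q + 5(1−q). From s2: 10q + 8(1−q).
Set equal: 3q = 3(1−q) → q = 3/6 = 1/2.
Probability on B is 1 − 1/2 = 1/2.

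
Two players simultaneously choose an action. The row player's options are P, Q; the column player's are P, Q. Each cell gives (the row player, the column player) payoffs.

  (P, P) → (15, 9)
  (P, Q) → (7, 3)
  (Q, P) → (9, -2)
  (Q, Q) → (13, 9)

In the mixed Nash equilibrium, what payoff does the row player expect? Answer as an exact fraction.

The column player mixes with probability q on P, chosen so the row player is indifferent: 15q + 7(1−q) = 9q + 13(1−q) gives q = 1/2.
The row player's expected payoff (from either row, since indifferent) is 15·1/2 + 7·1/2 = 11.

11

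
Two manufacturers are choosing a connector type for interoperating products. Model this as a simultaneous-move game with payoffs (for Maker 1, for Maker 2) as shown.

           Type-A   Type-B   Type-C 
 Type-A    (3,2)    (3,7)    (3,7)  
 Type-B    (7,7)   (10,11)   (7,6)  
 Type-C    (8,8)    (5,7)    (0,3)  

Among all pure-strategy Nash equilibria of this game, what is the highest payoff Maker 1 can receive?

10

Both Type-B is a pure NE (Maker 1: 10 ≥ 5; Maker 2: 11 ≥ 7). Maker 1 gets 10.
(Type-C, Type-A) is a pure NE (Maker 1: 8 ≥ 7; Maker 2: 8 ≥ 7). Maker 1 gets 8.
Every other cell has a profitable deviation for at least one player. Highest of {10, 8} is 10.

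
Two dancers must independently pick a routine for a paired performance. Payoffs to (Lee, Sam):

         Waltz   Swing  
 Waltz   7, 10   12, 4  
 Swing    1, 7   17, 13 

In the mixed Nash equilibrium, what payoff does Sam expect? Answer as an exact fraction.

Lee mixes with probability p on Waltz, chosen so Sam is indifferent: 10p + 7(1−p) = 4p + 13(1−p) gives p = 1/2.
Sam's expected payoff is 10·1/2 + 7·1/2 = 17/2.

17/2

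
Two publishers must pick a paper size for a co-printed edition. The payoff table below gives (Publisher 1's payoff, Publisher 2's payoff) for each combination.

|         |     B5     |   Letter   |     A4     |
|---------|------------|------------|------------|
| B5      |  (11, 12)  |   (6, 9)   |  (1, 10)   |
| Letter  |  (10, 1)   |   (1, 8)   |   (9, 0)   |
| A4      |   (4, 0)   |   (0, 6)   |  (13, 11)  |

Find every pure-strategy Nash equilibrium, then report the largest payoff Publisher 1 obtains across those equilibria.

13

Both B5 is a pure NE (Publisher 1: 11 ≥ 10; Publisher 2: 12 ≥ 10). Publisher 1 gets 11.
Both A4 is a pure NE (Publisher 1: 13 ≥ 9; Publisher 2: 11 ≥ 6). Publisher 1 gets 13.
Every other cell has a profitable deviation for at least one player. Highest of {11, 13} is 13.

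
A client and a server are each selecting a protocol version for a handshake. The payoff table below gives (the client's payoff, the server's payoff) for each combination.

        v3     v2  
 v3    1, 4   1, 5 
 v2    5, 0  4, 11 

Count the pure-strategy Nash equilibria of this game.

Both v2: the client gets 4 (best alternative 1); the server gets 11 (best alternative 0). Neither deviates — NE.
Both v3 is not a NE: the client would switch to v2 (5 > 1).
No other cell survives both best-response checks, so there is 1 pure NE.

1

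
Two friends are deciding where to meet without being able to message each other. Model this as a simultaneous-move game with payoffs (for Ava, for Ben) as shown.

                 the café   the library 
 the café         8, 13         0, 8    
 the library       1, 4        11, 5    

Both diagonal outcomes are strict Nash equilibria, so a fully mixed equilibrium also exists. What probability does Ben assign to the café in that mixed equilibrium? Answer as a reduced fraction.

11/18

Ben's mix q on the café must make Ava indifferent between the café and the library.
Ava's payoff from the café: 8q + 0(1−q). From the library: 1q + 11(1−q).
Set equal: 7q = 11(1−q) → q = 11/18.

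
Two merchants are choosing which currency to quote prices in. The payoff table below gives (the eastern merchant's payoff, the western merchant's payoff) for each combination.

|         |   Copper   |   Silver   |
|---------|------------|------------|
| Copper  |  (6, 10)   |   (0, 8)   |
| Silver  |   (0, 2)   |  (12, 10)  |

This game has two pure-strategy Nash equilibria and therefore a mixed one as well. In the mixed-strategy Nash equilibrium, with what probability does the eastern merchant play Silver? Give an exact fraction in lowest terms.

The eastern merchant's mix p on Copper must make the western merchant indifferent between Copper and Silver.
The western merchant's payoff from Copper: 10p + 2(1−p). From Silver: 8p + 10(1−p).
Set equal: 2p = 8(1−p) → p = 8/10 = 4/5.
Probability on Silver is 1 − 4/5 = 1/5.

1/5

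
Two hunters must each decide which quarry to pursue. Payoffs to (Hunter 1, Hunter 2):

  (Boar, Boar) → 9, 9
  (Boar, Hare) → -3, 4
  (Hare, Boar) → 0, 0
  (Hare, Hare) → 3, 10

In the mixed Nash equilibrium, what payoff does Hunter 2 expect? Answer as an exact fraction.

6

Hunter 1 mixes with probability p on Boar, chosen so Hunter 2 is indifferent: 9p + 0(1−p) = 4p + 10(1−p) gives p = 2/3.
Hunter 2's expected payoff is 9·2/3 + 0·1/3 = 6.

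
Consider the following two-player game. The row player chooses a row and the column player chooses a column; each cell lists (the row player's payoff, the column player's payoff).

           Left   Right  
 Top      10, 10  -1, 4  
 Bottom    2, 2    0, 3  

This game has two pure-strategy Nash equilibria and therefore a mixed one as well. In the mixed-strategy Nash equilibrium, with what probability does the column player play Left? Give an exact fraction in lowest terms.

1/9

The column player's mix q on Left must make the row player indifferent between Top and Bottom.
The row player's payoff from Top: 10q + (-1)(1−q). From Bottom: 2q + 0(1−q).
Set equal: 8q = 1(1−q) → q = 1/9.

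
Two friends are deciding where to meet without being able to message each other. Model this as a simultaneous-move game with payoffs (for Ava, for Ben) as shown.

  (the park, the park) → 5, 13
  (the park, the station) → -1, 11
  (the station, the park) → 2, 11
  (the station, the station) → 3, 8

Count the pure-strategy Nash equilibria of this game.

Both the park: Ava gets 5 (best alternative 2); Ben gets 13 (best alternative 11). Neither deviates — NE.
Both the station is not a NE: Ben would switch to the park (11 > 8).
No other cell survives both best-response checks, so there is 1 pure NE.

1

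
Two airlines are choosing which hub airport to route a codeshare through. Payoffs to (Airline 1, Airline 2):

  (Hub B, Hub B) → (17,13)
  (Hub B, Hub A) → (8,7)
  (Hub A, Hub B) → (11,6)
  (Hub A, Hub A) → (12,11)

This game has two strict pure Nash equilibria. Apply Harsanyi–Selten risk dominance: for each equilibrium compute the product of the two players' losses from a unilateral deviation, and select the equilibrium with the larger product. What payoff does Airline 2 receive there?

At both Hub B: Airline 1 loses 17 − 11 = 6 by deviating; Airline 2 loses 13 − 7 = 6. Product = 6·6 = 36.
At both Hub A: Airline 1 loses 12 − 8 = 4 by deviating; Airline 2 loses 11 − 6 = 5. Product = 4·5 = 20.
36 > 20, so both Hub B is risk-dominant. Airline 2's payoff there is 13.

13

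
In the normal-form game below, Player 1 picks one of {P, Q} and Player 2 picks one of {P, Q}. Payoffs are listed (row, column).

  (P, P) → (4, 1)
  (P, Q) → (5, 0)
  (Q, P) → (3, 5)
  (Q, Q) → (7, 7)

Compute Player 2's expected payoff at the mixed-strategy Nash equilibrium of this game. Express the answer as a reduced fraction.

Player 1 mixes with probability p on P, chosen so Player 2 is indifferent: 1p + 5(1−p) = 0p + 7(1−p) gives p = 2/3.
Player 2's expected payoff is 1·2/3 + 5·1/3 = 7/3.

7/3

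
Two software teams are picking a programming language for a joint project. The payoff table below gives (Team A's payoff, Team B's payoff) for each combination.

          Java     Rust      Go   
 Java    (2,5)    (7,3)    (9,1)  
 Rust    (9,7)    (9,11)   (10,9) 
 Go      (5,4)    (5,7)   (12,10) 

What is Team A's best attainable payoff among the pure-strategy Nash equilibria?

Both Rust is a pure NE (Team A: 9 ≥ 7; Team B: 11 ≥ 9). Team A gets 9.
Both Go is a pure NE (Team A: 12 ≥ 10; Team B: 10 ≥ 7). Team A gets 12.
Every other cell has a profitable deviation for at least one player. Highest of {9, 12} is 12.

12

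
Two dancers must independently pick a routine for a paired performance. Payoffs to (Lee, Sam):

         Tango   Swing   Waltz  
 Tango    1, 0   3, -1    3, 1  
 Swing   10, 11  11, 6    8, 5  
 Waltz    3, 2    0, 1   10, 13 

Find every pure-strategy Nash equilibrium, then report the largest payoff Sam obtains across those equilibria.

13

(Swing, Tango) is a pure NE (Lee: 10 ≥ 3; Sam: 11 ≥ 6). Sam gets 11.
Both Waltz is a pure NE (Lee: 10 ≥ 8; Sam: 13 ≥ 2). Sam gets 13.
Every other cell has a profitable deviation for at least one player. Highest of {11, 13} is 13.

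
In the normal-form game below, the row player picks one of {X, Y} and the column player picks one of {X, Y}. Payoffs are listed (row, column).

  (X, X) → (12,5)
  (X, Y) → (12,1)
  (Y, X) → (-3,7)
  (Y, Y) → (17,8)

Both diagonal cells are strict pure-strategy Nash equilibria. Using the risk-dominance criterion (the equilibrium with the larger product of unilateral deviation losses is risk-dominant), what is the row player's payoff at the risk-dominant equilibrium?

At both X: the row player loses 12 − (-3) = 15 by deviating; the column player loses 5 − 1 = 4. Product = 15·4 = 60.
At both Y: the row player loses 17 − 12 = 5 by deviating; the column player loses 8 − 7 = 1. Product = 5·1 = 5.
60 > 5, so both X is risk-dominant. The row player's payoff there is 12.

12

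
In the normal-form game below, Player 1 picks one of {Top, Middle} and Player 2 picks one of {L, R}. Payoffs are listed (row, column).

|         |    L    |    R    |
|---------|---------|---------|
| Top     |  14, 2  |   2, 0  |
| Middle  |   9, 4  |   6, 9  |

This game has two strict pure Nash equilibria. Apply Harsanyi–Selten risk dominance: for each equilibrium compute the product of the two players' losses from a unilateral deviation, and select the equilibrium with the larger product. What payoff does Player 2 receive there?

At (Top, L): Player 1 loses 14 − 9 = 5 by deviating; Player 2 loses 2 − 0 = 2. Product = 5·2 = 10.
At (Middle, R): Player 1 loses 6 − 2 = 4 by deviating; Player 2 loses 9 − 4 = 5. Product = 4·5 = 20.
20 > 10, so (Middle, R) is risk-dominant. Player 2's payoff there is 9.

9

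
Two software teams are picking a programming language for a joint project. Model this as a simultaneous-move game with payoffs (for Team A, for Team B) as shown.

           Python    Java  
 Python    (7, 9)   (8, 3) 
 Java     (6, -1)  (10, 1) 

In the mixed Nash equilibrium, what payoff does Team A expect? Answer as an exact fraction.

Team B mixes with probability q on Python, chosen so Team A is indifferent: 7q + 8(1−q) = 6q + 10(1−q) gives q = 2/3.
Team A's expected payoff (from either row, since indifferent) is 7·2/3 + 8·1/3 = 22/3.

22/3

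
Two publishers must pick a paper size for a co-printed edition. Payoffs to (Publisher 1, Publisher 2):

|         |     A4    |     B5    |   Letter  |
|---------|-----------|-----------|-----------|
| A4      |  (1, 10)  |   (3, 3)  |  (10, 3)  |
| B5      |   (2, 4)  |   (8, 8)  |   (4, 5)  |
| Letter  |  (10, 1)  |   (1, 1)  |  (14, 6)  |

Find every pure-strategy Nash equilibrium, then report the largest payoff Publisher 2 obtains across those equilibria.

8

Both B5 is a pure NE (Publisher 1: 8 ≥ 3; Publisher 2: 8 ≥ 5). Publisher 2 gets 8.
Both Letter is a pure NE (Publisher 1: 14 ≥ 10; Publisher 2: 6 ≥ 1). Publisher 2 gets 6.
Every other cell has a profitable deviation for at least one player. Highest of {8, 6} is 8.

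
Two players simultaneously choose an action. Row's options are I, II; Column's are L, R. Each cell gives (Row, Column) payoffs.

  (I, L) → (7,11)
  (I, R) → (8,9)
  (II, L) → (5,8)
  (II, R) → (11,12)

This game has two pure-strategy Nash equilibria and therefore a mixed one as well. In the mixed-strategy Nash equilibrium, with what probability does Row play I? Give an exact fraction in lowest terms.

Row's mix p on I must make Column indifferent between L and R.
Column's payoff from L: 11p + 8(1−p). From R: 9p + 12(1−p).
Set equal: 2p = 4(1−p) → p = 4/6 = 2/3.

2/3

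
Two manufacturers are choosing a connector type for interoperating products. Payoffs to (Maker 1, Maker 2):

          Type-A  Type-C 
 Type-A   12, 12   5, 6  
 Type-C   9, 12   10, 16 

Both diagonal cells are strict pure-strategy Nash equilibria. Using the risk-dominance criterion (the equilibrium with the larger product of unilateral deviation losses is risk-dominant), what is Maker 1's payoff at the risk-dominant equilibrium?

At both Type-A: Maker 1 loses 12 − 9 = 3 by deviating; Maker 2 loses 12 − 6 = 6. Product = 3·6 = 18.
At both Type-C: Maker 1 loses 10 − 5 = 5 by deviating; Maker 2 loses 16 − 12 = 4. Product = 5·4 = 20.
20 > 18, so both Type-C is risk-dominant. Maker 1's payoff there is 10.

10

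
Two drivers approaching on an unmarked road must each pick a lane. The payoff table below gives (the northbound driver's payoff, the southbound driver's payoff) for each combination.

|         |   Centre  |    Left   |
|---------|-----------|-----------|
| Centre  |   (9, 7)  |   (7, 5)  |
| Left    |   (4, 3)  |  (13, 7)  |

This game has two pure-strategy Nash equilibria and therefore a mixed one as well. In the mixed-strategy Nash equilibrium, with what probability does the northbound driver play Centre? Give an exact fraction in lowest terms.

The northbound driver's mix p on Centre must make the southbound driver indifferent between Centre and Left.
The southbound driver's payoff from Centre: 7p + 3(1−p). From Left: 5p + 7(1−p).
Set equal: 2p = 4(1−p) → p = 4/6 = 2/3.

2/3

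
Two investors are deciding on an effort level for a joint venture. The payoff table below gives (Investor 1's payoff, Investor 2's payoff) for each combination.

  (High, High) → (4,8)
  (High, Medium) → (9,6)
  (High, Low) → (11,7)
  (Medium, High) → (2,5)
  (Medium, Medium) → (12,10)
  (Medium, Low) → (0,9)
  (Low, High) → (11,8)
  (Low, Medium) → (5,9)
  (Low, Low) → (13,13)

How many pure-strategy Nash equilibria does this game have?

Both Medium: Investor 1 gets 12 (best alternative 9); Investor 2 gets 10 (best alternative 9). Neither deviates — NE.
Both Low: Investor 1 gets 13 (best alternative 11); Investor 2 gets 13 (best alternative 9). Neither deviates — NE.
Both High is not a NE: Investor 1 would switch to Low (11 > 4).
No other cell survives both best-response checks, so there are 2 pure NE.

2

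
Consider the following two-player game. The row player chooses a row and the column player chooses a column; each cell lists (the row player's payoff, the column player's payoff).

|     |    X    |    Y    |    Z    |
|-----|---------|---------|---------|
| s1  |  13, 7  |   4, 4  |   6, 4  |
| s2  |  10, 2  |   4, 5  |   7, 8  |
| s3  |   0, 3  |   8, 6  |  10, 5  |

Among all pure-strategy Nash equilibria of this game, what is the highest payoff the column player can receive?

7

(s1, X) is a pure NE (the row player: 13 ≥ 10; the column player: 7 ≥ 4). The column player gets 7.
(s3, Y) is a pure NE (the row player: 8 ≥ 4; the column player: 6 ≥ 5). The column player gets 6.
Every other cell has a profitable deviation for at least one player. Highest of {7, 6} is 7.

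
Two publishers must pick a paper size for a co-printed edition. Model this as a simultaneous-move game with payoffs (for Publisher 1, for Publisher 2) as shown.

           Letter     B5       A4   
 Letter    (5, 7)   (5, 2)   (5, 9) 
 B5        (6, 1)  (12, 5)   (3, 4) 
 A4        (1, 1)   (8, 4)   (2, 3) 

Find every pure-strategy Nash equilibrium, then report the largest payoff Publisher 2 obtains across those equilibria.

9

(Letter, A4) is a pure NE (Publisher 1: 5 ≥ 3; Publisher 2: 9 ≥ 7). Publisher 2 gets 9.
Both B5 is a pure NE (Publisher 1: 12 ≥ 8; Publisher 2: 5 ≥ 4). Publisher 2 gets 5.
Every other cell has a profitable deviation for at least one player. Highest of {9, 5} is 9.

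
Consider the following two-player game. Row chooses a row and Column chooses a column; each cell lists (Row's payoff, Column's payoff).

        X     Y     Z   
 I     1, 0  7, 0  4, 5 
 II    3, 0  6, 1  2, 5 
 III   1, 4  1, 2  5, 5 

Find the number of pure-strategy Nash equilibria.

(III, Z): Row gets 5 (best alternative 4); Column gets 5 (best alternative 4). Neither deviates — NE.
(I, X) is not a NE: Row would switch to II (3 > 1).
No other cell survives both best-response checks, so there is 1 pure NE.

1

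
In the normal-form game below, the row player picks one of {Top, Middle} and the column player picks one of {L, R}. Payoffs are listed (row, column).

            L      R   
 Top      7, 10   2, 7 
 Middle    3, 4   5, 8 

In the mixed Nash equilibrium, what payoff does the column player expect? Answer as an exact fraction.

The row player mixes with probability p on Top, chosen so the column player is indifferent: 10p + 4(1−p) = 7p + 8(1−p) gives p = 4/7.
The column player's expected payoff is 10·4/7 + 4·3/7 = 52/7.

52/7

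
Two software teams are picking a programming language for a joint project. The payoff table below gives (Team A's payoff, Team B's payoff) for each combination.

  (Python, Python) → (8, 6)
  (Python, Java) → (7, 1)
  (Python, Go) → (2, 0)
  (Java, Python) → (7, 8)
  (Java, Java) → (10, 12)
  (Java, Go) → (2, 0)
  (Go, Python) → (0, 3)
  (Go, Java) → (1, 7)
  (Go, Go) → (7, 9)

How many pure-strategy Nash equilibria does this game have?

3

Both Python: Team A gets 8 (best alternative 7); Team B gets 6 (best alternative 1). Neither deviates — NE.
Both Java: Team A gets 10 (best alternative 7); Team B gets 12 (best alternative 8). Neither deviates — NE.
Both Go: Team A gets 7 (best alternative 2); Team B gets 9 (best alternative 7). Neither deviates — NE.
(Go, Python) is not a NE: Team A would switch to Python (8 > 0).
No other cell survives both best-response checks, so there are 3 pure NE.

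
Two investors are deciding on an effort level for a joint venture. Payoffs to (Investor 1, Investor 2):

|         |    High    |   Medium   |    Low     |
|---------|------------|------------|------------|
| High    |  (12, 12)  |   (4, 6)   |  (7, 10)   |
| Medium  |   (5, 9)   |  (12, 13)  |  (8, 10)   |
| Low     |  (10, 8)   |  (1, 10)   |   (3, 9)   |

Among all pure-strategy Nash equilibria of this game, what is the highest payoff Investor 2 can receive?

Both High is a pure NE (Investor 1: 12 ≥ 10; Investor 2: 12 ≥ 10). Investor 2 gets 12.
Both Medium is a pure NE (Investor 1: 12 ≥ 4; Investor 2: 13 ≥ 10). Investor 2 gets 13.
Every other cell has a profitable deviation for at least one player. Highest of {12, 13} is 13.

13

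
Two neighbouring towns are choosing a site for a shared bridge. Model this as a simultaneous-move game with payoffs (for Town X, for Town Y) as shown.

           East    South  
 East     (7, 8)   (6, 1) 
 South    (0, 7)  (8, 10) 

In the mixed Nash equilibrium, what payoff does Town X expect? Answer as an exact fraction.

56/9

Town Y mixes with probability q on East, chosen so Town X is indifferent: 7q + 6(1−q) = 0q + 8(1−q) gives q = 2/9.
Town X's expected payoff (from either row, since indifferent) is 7·2/9 + 6·7/9 = 56/9.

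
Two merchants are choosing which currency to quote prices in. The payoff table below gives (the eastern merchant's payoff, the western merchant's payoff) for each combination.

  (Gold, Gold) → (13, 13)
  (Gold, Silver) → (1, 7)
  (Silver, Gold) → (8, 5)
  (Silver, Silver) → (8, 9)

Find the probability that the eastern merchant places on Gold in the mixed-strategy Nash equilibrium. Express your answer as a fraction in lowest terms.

2/5

The eastern merchant's mix p on Gold must make the western merchant indifferent between Gold and Silver.
The western merchant's payoff from Gold: 13p + 5(1−p). From Silver: 7p + 9(1−p).
Set equal: 6p = 4(1−p) → p = 4/10 = 2/5.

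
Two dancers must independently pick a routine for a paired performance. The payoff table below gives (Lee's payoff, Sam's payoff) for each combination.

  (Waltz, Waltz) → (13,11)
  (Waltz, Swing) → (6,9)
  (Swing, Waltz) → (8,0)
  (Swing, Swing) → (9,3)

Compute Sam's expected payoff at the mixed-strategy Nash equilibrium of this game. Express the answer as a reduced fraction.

Lee mixes with probability p on Waltz, chosen so Sam is indifferent: 11p + 0(1−p) = 9p + 3(1−p) gives p = 3/5.
Sam's expected payoff is 11·3/5 + 0·2/5 = 33/5.

33/5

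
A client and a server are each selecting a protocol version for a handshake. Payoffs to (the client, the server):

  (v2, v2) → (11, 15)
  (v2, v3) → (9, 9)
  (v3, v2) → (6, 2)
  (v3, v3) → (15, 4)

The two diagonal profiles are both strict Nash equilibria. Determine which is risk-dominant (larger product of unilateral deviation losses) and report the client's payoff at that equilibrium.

At both v2: the client loses 11 − 6 = 5 by deviating; the server loses 15 − 9 = 6. Product = 5·6 = 30.
At both v3: the client loses 15 − 9 = 6 by deviating; the server loses 4 − 2 = 2. Product = 6·2 = 12.
30 > 12, so both v2 is risk-dominant. The client's payoff there is 11.

11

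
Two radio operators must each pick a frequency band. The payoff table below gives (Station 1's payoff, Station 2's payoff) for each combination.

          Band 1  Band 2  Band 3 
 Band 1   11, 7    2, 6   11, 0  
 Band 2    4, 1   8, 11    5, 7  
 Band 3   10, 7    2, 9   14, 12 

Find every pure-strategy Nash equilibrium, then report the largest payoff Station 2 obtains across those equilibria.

12

Both Band 1 is a pure NE (Station 1: 11 ≥ 10; Station 2: 7 ≥ 6). Station 2 gets 7.
Both Band 2 is a pure NE (Station 1: 8 ≥ 2; Station 2: 11 ≥ 7). Station 2 gets 11.
Both Band 3 is a pure NE (Station 1: 14 ≥ 11; Station 2: 12 ≥ 9). Station 2 gets 12.
Every other cell has a profitable deviation for at least one player. Highest of {7, 11, 12} is 12.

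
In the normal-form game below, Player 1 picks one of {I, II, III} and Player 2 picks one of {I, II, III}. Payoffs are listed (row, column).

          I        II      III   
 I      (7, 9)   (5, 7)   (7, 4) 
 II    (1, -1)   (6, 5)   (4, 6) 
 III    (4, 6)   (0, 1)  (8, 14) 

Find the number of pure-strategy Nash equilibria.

Both I: Player 1 gets 7 (best alternative 4); Player 2 gets 9 (best alternative 7). Neither deviates — NE.
Both III: Player 1 gets 8 (best alternative 7); Player 2 gets 14 (best alternative 6). Neither deviates — NE.
Both II is not a NE: Player 2 would switch to III (6 > 5).
No other cell survives both best-response checks, so there are 2 pure NE.

2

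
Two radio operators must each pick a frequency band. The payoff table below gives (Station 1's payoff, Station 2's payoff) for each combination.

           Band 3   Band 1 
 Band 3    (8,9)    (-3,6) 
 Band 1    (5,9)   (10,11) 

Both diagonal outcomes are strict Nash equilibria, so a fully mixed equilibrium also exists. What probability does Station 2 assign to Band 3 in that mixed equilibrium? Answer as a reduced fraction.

Station 2's mix q on Band 3 must make Station 1 indifferent between Band 3 and Band 1.
Station 1's payoff from Band 3: 8q + (-3)(1−q). From Band 1: 5q + 10(1−q).
Set equal: 3q = 13(1−q) → q = 13/16.

13/16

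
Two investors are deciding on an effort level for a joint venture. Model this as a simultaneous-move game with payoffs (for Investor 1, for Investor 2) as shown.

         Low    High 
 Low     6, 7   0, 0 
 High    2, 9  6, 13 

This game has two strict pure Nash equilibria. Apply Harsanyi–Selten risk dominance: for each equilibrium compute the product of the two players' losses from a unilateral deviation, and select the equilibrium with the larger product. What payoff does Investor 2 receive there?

7

At both Low: Investor 1 loses 6 − 2 = 4 by deviating; Investor 2 loses 7 − 0 = 7. Product = 4·7 = 28.
At both High: Investor 1 loses 6 − 0 = 6 by deviating; Investor 2 loses 13 − 9 = 4. Product = 6·4 = 24.
28 > 24, so both Low is risk-dominant. Investor 2's payoff there is 7.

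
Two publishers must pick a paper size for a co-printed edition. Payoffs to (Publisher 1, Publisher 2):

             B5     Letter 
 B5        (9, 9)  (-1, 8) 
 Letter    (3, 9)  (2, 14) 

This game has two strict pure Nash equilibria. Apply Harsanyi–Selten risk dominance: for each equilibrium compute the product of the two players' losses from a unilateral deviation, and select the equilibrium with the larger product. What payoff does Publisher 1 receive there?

2

At both B5: Publisher 1 loses 9 − 3 = 6 by deviating; Publisher 2 loses 9 − 8 = 1. Product = 6·1 = 6.
At both Letter: Publisher 1 loses 2 − (-1) = 3 by deviating; Publisher 2 loses 14 − 9 = 5. Product = 3·5 = 15.
15 > 6, so both Letter is risk-dominant. Publisher 1's payoff there is 2.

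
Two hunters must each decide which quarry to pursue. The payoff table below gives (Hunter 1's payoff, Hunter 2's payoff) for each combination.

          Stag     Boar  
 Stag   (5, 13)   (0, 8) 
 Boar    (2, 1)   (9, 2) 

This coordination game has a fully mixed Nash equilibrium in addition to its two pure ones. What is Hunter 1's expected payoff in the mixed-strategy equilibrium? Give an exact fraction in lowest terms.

Hunter 2 mixes with probability q on Stag, chosen so Hunter 1 is indifferent: 5q + 0(1−q) = 2q + 9(1−q) gives q = 3/4.
Hunter 1's expected payoff (from either row, since indifferent) is 5·3/4 + 0·1/4 = 15/4.

15/4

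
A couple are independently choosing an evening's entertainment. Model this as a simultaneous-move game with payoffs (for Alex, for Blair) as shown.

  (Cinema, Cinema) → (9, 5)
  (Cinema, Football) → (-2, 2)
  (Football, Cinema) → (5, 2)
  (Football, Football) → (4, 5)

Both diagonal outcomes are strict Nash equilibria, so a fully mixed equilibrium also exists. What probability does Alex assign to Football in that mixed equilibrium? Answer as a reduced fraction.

Alex's mix p on Cinema must make Blair indifferent between Cinema and Football.
Blair's payoff from Cinema: 5p + 2(1−p). From Football: 2p + 5(1−p).
Set equal: 3p = 3(1−p) → p = 3/6 = 1/2.
Probability on Football is 1 − 1/2 = 1/2.

1/2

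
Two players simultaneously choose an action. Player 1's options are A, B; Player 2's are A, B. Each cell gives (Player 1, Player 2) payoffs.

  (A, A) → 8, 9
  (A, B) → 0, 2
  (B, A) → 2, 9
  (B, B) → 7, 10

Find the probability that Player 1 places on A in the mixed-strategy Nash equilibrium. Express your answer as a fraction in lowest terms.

Player 1's mix p on A must make Player 2 indifferent between A and B.
Player 2's payoff from A: 9p + 9(1−p). From B: 2p + 10(1−p).
Set equal: 7p = 1(1−p) → p = 1/8.

1/8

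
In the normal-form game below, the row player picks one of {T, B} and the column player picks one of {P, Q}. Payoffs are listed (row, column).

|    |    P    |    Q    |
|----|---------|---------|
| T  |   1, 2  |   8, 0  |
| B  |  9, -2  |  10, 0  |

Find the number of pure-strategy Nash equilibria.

1

(B, Q): the row player gets 10 (best alternative 8); the column player gets 0 (best alternative -2). Neither deviates — NE.
(T, P) is not a NE: the row player would switch to B (9 > 1).
No other cell survives both best-response checks, so there is 1 pure NE.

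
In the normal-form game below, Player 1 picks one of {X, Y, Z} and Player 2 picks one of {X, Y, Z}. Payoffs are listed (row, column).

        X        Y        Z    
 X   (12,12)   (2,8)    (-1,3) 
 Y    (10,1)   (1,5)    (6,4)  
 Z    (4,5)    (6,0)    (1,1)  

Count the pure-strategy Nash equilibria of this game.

1

Both X: Player 1 gets 12 (best alternative 10); Player 2 gets 12 (best alternative 8). Neither deviates — NE.
Both Z is not a NE: Player 1 would switch to Y (6 > 1).
No other cell survives both best-response checks, so there is 1 pure NE.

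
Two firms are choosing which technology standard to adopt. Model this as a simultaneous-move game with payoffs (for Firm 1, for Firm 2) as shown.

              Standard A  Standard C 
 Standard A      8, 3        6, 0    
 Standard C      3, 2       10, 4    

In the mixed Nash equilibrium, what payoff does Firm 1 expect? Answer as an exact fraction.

62/9

Firm 2 mixes with probability q on Standard A, chosen so Firm 1 is indifferent: 8q + 6(1−q) = 3q + 10(1−q) gives q = 4/9.
Firm 1's expected payoff (from either row, since indifferent) is 8·4/9 + 6·5/9 = 62/9.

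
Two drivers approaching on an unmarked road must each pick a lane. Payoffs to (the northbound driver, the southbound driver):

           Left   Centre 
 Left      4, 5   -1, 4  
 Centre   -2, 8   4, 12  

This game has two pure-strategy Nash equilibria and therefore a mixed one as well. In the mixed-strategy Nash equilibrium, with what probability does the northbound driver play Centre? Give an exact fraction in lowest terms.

The northbound driver's mix p on Left must make the southbound driver indifferent between Left and Centre.
The southbound driver's payoff from Left: 5p + 8(1−p). From Centre: 4p + 12(1−p).
Set equal: 1p = 4(1−p) → p = 4/5.
Probability on Centre is 1 − 4/5 = 1/5.

1/5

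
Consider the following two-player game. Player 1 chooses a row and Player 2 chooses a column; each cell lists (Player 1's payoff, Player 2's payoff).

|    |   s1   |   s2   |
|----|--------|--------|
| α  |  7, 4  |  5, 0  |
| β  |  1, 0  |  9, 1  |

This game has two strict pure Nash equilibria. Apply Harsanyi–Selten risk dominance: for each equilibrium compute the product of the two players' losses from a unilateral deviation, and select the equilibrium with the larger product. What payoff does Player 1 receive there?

7

At (α, s1): Player 1 loses 7 − 1 = 6 by deviating; Player 2 loses 4 − 0 = 4. Product = 6·4 = 24.
At (β, s2): Player 1 loses 9 − 5 = 4 by deviating; Player 2 loses 1 − 0 = 1. Product = 4·1 = 4.
24 > 4, so (α, s1) is risk-dominant. Player 1's payoff there is 7.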